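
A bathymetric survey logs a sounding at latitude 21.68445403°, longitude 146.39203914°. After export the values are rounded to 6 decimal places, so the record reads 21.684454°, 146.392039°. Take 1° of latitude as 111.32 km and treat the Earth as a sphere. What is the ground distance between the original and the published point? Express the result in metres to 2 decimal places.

Δlat = 21.68445403 − 21.684454 = +0.00000003°; Δlon = 146.39203914 − 146.392039 = +0.00000014°.
North–south shift: 0.00000003 × 111320 = 0.0033396 m.
E–W at 21.6845°: 0.00000014° × 111320 × cos 21.6845° = 0.00000014 × 111320 × 0.9292 ≈ 0.0144819 m.
Combined displacement = (0.0033396² + 0.0144819²)^½ ≈ 0.014862 m.

0.01 metres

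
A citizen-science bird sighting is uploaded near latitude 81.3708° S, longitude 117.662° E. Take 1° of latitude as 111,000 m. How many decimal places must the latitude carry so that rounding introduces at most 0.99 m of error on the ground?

One degree of latitude covers 111000 m.
N decimal places → at most half a unit in the last place, 0.5 × 10⁻ᴺ° = 111000/2 × 10⁻ᴺ m.
Need 0.5 × 111000 × 10⁻ᴺ ≤ 0.99 → 10⁻ᴺ ≤ 1.784e-05, so N ≥ 4.75.
At 4 places the error can reach 5.55 m, but 5 places keeps it to 0.555 m.

5 decimal places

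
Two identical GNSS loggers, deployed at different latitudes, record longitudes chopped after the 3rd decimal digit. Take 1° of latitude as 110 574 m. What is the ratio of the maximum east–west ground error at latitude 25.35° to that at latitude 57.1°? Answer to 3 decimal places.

1.664

Truncating at 3 decimal places can drop up to a full unit in the last place, so the longitude may be off by as much as 0.001°.
At 25.35°: 0.001° × 110574 × cos 25.35° = 0.001 × 110574 × 0.9037 ≈ 99.927 m.
At 57.1°: 0.001° × 110574 × cos 57.1° = 0.001 × 110574 × 0.5432 ≈ 60.061 m.
Ratio: 99.927 / 60.061 = cos 25.35° / cos 57.1° ≈ 1.6638.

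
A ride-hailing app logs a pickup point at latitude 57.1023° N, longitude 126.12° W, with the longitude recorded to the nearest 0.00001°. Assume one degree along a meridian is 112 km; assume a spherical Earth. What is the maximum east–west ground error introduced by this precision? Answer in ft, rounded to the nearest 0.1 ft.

Rounding to 5 decimal places leaves the longitude within ±5e-06° of the true value.
Parallels shrink by cos φ, so at 57.1023° a degree of longitude is 112000 × 0.5431 ≈ 60831.8 m.
Maximum E–W displacement: 5e-06 × 60831.8 = 0.304159 m.
In feet: 0.304159 m ÷ 0.3048 ≈ 0.9979 ft.

1.0 ft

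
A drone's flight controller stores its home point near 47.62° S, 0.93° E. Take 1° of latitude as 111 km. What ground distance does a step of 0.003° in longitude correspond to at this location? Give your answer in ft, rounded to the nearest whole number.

One degree of longitude here spans 111000 × cos 47.62° = 111000 × 0.6740 ≈ 74818.9 m; 0.003° of that is 224.457 m.
In feet: 224.457 m ÷ 0.3048 ≈ 736.41 ft.

736 ft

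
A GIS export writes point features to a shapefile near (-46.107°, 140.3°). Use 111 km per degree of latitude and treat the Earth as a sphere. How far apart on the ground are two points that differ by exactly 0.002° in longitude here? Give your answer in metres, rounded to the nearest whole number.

154 metres

0.002° of longitude at 46.107° is 0.002 × 111000 × cos 46.107° ≈ 0.002 × 76957.8 = 153.916 m.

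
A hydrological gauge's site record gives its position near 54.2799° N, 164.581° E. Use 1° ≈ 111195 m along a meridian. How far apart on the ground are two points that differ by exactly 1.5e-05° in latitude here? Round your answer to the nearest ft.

5 ft

1.5e-05° × 111195 m/° = 1.66793 m.
Converting: 1.66793 m × 3.2808 ft/m ≈ 5.4722 ft.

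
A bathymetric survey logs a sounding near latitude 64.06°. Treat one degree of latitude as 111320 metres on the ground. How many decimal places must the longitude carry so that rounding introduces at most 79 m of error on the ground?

At 64.06° one degree of longitude covers 111320 × cos 64.06° ≈ 111320 × 0.4374 ≈ 48694.7 m.
N decimal places → at most half a unit in the last place, 0.5 × 10⁻ᴺ° = 48694.7/2 × 10⁻ᴺ m.
Setting 24347.3 × 10⁻ᴺ ≤ 79 gives 10ᴺ ≥ 308.2, i.e. N ≥ 2.49.
So 3 decimal places suffice (24.3 m); 2 would allow up to 243 m.

3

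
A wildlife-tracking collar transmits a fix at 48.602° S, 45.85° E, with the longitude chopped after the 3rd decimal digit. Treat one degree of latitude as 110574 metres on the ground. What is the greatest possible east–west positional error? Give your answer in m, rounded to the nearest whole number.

73 m

Truncating at 3 decimal places can drop up to a full unit in the last place, so the longitude may be off by as much as 0.001°.
Parallels shrink by cos φ, so at 48.602° a degree of longitude is 110574 × 0.6613 ≈ 73121 m.
Maximum E–W displacement: 0.001 × 73121 = 73.121 m.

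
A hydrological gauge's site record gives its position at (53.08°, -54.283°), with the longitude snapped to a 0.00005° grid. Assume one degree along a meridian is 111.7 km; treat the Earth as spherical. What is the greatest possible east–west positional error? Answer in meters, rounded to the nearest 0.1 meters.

1.7 meters

With a 0.00005° grid the true value lies within half a step, ±0.00005°/2 = ±2.5e-05°, of the stored one.
One degree of longitude at 53.08° is 111700 × cos 53.08° ≈ 111700 × 0.6007 = 67098.1 m.
So at most 2.5e-05° × 67098.1 ≈ 1.67745 m east–west.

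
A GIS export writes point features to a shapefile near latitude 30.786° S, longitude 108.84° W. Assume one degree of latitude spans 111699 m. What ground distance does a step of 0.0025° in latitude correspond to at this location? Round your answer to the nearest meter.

0.0025° × 111699 m/° = 279.248 m.

279 meters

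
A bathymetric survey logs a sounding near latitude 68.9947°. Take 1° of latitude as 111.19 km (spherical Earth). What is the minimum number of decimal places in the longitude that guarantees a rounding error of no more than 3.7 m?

4 decimal places

At 68.9947° one degree of longitude covers 111190 × cos 68.9947° ≈ 111190 × 0.3585 ≈ 39856.5 m.
Rounding to N decimal places gives at most 0.5 × 10⁻ᴺ degrees of error, i.e. 0.5 × 10⁻ᴺ × 39856.5 m.
Need 0.5 × 39856.5 × 10⁻ᴺ ≤ 3.7 → 10⁻ᴺ ≤ 1.857e-04, so N ≥ 3.73.
N = 3 would give 19.9 m (too coarse); N = 4 gives 1.99 m ≤ 3.7 m.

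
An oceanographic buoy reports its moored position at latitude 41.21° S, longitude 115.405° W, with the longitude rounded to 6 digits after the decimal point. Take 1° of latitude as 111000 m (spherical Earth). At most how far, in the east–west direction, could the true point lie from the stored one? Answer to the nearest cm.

Rounding to 6 decimal places leaves the longitude within ±5e-07° of the true value.
One degree of longitude at 41.21° is 111000 × cos 41.21° ≈ 111000 × 0.7523 = 83505.3 m.
Maximum E–W displacement: 5e-07 × 83505.3 = 0.0417526 m.
That is 0.0417526 m = 4.1753 cm.

4 cm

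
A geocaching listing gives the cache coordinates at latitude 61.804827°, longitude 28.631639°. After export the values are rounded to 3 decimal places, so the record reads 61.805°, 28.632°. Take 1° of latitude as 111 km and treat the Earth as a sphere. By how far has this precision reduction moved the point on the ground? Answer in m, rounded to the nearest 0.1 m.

27.0 m

The latitude changed by -0.000173° and the longitude by -0.000361°.
N–S: -0.000173° × 111000 m/° = -19.203 m.
East–west at this latitude: -0.000361° × 111000 × cos 61.805° ≈ -0.000361 × 52444.6 = -18.9325 m.
Combined displacement = (19.203² + 18.9325²)^½ ≈ 26.9665 m.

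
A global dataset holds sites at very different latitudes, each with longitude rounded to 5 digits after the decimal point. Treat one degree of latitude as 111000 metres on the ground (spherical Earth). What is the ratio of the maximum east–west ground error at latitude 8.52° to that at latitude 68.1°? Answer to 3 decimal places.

Rounding to 5 decimal places leaves the longitude within ±5e-06° of the true value.
Error at 8.52° = 5e-06° × 111000 × cos 8.52° ≈ 0.555 × 0.9890 = 0.54888 m.
Error at 68.1° = 5e-06° × 111000 × cos 68.1° ≈ 0.555 × 0.3730 = 0.20701 m.
The ratio reduces to cos 8.52° / cos 68.1° = 0.9890/0.3730 ≈ 2.6515.

2.651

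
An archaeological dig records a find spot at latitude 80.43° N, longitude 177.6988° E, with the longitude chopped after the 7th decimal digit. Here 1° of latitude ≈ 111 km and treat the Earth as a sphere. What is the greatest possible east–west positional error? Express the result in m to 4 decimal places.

Truncating at 7 decimal places can drop up to a full unit in the last place, so the longitude may be off by as much as 1e-07°.
Parallels shrink by cos φ, so at 80.43° a degree of longitude is 111000 × 0.1663 ≈ 18454 m.
East–west error: 1e-07° × 18454 m/° ≈ 0.0018454 m.

0.0018 m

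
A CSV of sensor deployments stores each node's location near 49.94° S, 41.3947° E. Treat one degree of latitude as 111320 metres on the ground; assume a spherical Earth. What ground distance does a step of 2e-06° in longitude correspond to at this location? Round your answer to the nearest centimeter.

At 49.94° a degree of longitude is 111320 × cos 49.94° ≈ 71644.4 m, so 2e-06° corresponds to 0.143289 m.
That is 0.143289 m = 14.329 cm.

14 centimeters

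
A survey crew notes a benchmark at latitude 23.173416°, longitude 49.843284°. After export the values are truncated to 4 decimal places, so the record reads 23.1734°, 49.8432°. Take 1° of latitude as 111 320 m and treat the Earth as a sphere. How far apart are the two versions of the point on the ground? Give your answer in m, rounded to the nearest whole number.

Δlat = 23.173416 − 23.1734 = +0.000016°; Δlon = 49.843284 − 49.8432 = +0.000084°.
N–S: 0.000016° × 111320 m/° = 1.78112 m.
East–west at this latitude: 0.000084° × 111320 × cos 23.1734° ≈ 0.000084 × 102338 = 8.59643 m.
Distance: √(1.78112² + 8.59643²) ≈ 8.77901 m.

9 m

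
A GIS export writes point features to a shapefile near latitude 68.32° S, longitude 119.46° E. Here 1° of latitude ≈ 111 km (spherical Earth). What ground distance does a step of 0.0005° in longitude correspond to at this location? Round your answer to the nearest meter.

21 meters

0.0005° of longitude at 68.32° is 0.0005 × 111000 × cos 68.32° ≈ 0.0005 × 41005.9 = 20.5029 m.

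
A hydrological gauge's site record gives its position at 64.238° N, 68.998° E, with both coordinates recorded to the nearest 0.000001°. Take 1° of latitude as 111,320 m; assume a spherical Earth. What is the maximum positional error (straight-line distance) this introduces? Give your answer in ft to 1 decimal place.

0.2 ft

Rounding to 6 decimal places leaves each coordinate within ±5e-07° of the true value.
North–south component: 5e-07° × 111320 = 0.05566 m.
Longitude error → 5e-07 × 111320 × cos 64.238° = 5e-07 × 111320 × 0.4346 ≈ 0.0241917 m.
The two errors are perpendicular, so the maximum displacement is √(0.05566² + 0.0241917²) ≈ 0.06069 m.
In feet: 0.06069 m ÷ 0.3048 ≈ 0.19911 ft.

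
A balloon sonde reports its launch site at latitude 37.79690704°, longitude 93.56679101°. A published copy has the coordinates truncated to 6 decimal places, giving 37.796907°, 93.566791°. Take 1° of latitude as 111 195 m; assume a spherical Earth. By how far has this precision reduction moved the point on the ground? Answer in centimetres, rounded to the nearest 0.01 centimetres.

0.45 centimetres

The latitude changed by +0.00000004° and the longitude by +0.00000001°.
North–south shift: 0.00000004 × 111195 = 0.0044478 m.
E–W at 37.7969°: 0.00000001° × 111195 × cos 37.7969° = 0.00000001 × 111195 × 0.7902 ≈ 0.00087865 m.
Hypotenuse of the two orthogonal shifts: √(0.0044478² + 0.00087865²) = 0.00453376 m.
That is 0.00453376 m = 0.45338 cm.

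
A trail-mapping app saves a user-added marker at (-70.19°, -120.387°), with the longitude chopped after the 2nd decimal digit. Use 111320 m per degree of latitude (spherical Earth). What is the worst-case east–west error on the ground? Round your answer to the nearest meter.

Truncating at 2 decimal places can drop up to a full unit in the last place, so the longitude may be off by as much as 0.01°.
One degree of longitude at 70.19° is 111320 × cos 70.19° ≈ 111320 × 0.3389 = 37726.6 m.
Maximum E–W displacement: 0.01 × 37726.6 = 377.266 m.

377 meters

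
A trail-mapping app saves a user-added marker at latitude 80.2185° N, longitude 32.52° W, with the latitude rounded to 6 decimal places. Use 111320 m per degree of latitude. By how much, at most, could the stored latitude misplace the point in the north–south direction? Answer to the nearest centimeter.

6 centimeters

Rounding to 6 decimal places leaves the latitude within ±5e-07° of the true value.
North–south distance: 5e-07° × 111320 m/° = 0.05566 m.
That is 0.05566 m = 5.566 cm.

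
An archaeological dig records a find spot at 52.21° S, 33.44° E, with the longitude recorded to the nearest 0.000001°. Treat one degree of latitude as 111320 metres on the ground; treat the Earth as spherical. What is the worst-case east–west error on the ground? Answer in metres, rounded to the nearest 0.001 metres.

Rounding to 6 decimal places leaves the longitude within ±5e-07° of the true value.
One degree of longitude at 52.21° is 111320 × cos 52.21° ≈ 111320 × 0.6128 = 68213.5 m.
So at most 5e-07° × 68213.5 ≈ 0.0341067 m east–west.

0.034 metres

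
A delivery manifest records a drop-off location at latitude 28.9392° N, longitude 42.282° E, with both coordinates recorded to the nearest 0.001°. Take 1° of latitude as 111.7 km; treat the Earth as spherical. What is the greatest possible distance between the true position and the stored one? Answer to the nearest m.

Rounding to 3 decimal places leaves each coordinate within ±0.0005° of the true value.
N–S: 0.0005° × 111700 m/° = 55.85 m.
Longitude error → 0.0005 × 111700 × cos 28.9392° = 0.0005 × 111700 × 0.8751 ≈ 48.8762 m.
Combining orthogonally: (55.85² + 48.8762²)^½ ≈ 74.2166 m.

74 m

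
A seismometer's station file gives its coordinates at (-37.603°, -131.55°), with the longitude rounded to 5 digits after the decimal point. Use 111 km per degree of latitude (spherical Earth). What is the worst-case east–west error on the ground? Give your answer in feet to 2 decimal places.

1.44 feet

Rounding to 5 decimal places leaves the longitude within ±5e-06° of the true value.
One degree of longitude at 37.603° is 111000 × cos 37.603° ≈ 111000 × 0.7923 = 87940.6 m.
East–west error: 5e-06° × 87940.6 m/° ≈ 0.439703 m.
Converting: 0.439703 m × 3.2808 ft/m ≈ 1.4426 ft.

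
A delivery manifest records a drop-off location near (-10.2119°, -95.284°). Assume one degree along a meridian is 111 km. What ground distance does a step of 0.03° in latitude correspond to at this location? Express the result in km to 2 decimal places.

3.33 km

Along a meridian 0.03° is 0.03 × 111000 = 3330 m.
That is 3330 m = 3.33 km.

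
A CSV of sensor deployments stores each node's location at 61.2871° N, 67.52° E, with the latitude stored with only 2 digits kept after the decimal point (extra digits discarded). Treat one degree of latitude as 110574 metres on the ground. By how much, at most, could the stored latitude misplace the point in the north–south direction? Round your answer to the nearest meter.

1106 meters

Truncating at 2 decimal places can drop up to a full unit in the last place, so the latitude may be off by as much as 0.01°.
So the N–S error is at most 0.01 × 110574 = 1105.74 m.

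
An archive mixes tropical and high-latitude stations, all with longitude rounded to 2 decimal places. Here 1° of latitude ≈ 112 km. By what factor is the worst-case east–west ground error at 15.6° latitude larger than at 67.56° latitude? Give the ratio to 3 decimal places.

Rounding to 2 decimal places leaves the longitude within ±0.005° of the true value.
At 15.6°: 0.005° × 112000 × cos 15.6° = 0.005 × 112000 × 0.9632 ≈ 539.37 m.
At 67.56°: 0.005° × 112000 × cos 67.56° = 0.005 × 112000 × 0.3817 ≈ 213.76 m.
The ratio reduces to cos 15.6° / cos 67.56° = 0.9632/0.3817 ≈ 2.5232.

2.523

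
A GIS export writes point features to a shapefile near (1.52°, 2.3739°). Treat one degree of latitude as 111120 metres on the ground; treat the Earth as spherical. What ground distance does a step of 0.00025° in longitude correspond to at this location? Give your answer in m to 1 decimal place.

27.8 m

One degree of longitude here spans 111120 × cos 1.52° = 111120 × 0.9996 ≈ 111081 m; 0.00025° of that is 27.7702 m.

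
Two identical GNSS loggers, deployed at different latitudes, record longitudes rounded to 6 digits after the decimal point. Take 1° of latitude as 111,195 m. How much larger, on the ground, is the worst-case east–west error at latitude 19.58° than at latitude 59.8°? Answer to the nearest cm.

2 cm

Rounding to 6 decimal places leaves the longitude within ±5e-07° of the true value.
At 19.58°: 5e-07° × 111195 × cos 19.58° = 5e-07 × 111195 × 0.9422 ≈ 0.052383 m.
At 59.8°: 5e-07° × 111195 × cos 59.8° = 5e-07 × 111195 × 0.5030 ≈ 0.027967 m.
So the lower-latitude error exceeds the higher by 0.052383 − 0.027967 = 0.024416 m.
That is 0.0244159 m = 2.4416 cm.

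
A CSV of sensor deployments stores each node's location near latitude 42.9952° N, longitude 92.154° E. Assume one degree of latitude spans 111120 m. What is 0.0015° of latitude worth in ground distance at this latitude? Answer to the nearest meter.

Along a meridian 0.0015° is 0.0015 × 111120 = 166.68 m.

167 meters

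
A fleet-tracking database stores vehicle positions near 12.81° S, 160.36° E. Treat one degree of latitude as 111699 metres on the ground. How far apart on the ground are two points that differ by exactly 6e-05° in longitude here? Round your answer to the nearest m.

6e-05° of longitude at 12.81° is 6e-05 × 111699 × cos 12.81° ≈ 6e-05 × 108919 = 6.53513 m.

7 m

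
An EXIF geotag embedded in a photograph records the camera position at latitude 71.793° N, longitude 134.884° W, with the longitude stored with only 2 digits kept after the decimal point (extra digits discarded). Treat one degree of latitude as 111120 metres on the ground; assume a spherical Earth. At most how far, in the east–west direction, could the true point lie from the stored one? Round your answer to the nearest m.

Truncating at 2 decimal places can drop up to a full unit in the last place, so the longitude may be off by as much as 0.01°.
One degree of longitude at 71.793° is 111120 × cos 71.793° ≈ 111120 × 0.3125 = 34719.6 m.
So at most 0.01° × 34719.6 ≈ 347.196 m east–west.

347 m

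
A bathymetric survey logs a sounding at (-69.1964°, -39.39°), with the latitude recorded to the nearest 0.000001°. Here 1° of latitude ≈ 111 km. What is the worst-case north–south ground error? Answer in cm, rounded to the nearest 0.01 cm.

5.55 cm

Rounding to 6 decimal places leaves the latitude within ±5e-07° of the true value.
Along the meridian that is 5e-07° × 111000 m/° = 0.0555 m.
That is 0.0555 m = 5.55 cm.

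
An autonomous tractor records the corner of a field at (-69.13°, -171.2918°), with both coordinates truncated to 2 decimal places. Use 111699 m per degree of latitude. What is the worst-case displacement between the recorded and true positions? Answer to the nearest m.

Truncating at 2 decimal places can drop up to a full unit in the last place, so each coordinate may be off by as much as 0.01°.
Latitude error → 0.01 × 111699 = 1116.99 m along the meridian.
Longitude error → 0.01 × 111699 × cos 69.13° = 0.01 × 111699 × 0.3562 ≈ 397.926 m.
The two errors are perpendicular, so the maximum displacement is √(1116.99² + 397.926²) ≈ 1185.75 m.

1186 m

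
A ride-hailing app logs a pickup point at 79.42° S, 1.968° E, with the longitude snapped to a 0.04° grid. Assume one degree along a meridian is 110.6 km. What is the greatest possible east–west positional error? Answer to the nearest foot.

With a 0.04° grid the true value lies within half a step, ±0.04°/2 = ±0.02°, of the stored one.
One degree of longitude at 79.42° is 110600 × cos 79.42° ≈ 110600 × 0.1836 = 20307.1 m.
East–west error: 0.02° × 20307.1 m/° ≈ 406.141 m.
In feet: 406.141 m ÷ 0.3048 ≈ 1332.5 ft.

1332 feet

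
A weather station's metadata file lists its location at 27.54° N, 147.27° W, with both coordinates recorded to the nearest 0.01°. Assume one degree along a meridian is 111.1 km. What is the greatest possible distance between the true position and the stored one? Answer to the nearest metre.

742 metres

Rounding to 2 decimal places leaves each coordinate within ±0.005° of the true value.
North–south component: 0.005° × 111100 = 555.5 m.
Longitude error → 0.005 × 111100 × cos 27.54° = 0.005 × 111100 × 0.8867 ≈ 492.555 m.
Combining orthogonally: (555.5² + 492.555²)^½ ≈ 742.422 m.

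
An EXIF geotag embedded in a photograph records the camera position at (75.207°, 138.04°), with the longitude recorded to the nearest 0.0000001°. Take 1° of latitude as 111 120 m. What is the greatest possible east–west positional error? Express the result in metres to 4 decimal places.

Rounding to 7 decimal places leaves the longitude within ±5e-08° of the true value.
At latitude 75.207° a degree of longitude spans 111120 m × cos 75.207° = 111120 × 0.2553 ≈ 28372 m.
Maximum E–W displacement: 5e-08 × 28372 = 0.0014186 m.

0.0014 metres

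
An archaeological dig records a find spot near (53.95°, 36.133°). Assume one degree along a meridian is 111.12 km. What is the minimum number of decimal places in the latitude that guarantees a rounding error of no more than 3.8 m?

5

One degree of latitude covers 111120 m.
N decimal places → at most half a unit in the last place, 0.5 × 10⁻ᴺ° = 111120/2 × 10⁻ᴺ m.
Setting 55560 × 10⁻ᴺ ≤ 3.8 gives 10ᴺ ≥ 1.462e+04, i.e. N ≥ 4.16.
At 4 places the error can reach 5.56 m, but 5 places keeps it to 0.556 m.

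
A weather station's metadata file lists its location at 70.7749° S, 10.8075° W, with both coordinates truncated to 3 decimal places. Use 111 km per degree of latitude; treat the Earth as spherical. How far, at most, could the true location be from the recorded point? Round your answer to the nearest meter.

Truncating at 3 decimal places can drop up to a full unit in the last place, so each coordinate may be off by as much as 0.001°.
North–south component: 0.001° × 111000 = 111 m.
East–west component at 70.7749°: 0.001° × 111000 × cos 70.7749° ≈ 0.001 × 36550.1 ≈ 36.5501 m.
Combining orthogonally: (111² + 36.5501²)^½ ≈ 116.863 m.

117 meters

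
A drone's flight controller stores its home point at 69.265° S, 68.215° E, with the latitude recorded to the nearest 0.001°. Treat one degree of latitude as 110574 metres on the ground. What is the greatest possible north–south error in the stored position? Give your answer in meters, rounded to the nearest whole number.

Rounding to 3 decimal places leaves the latitude within ±0.0005° of the true value.
So the N–S error is at most 0.0005 × 110574 = 55.287 m.

55 meters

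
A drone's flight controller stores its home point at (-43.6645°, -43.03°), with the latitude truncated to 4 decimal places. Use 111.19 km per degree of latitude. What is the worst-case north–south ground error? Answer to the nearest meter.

Truncating at 4 decimal places can drop up to a full unit in the last place, so the latitude may be off by as much as 0.0001°.
North–south distance: 0.0001° × 111190 m/° = 11.119 m.

11 meters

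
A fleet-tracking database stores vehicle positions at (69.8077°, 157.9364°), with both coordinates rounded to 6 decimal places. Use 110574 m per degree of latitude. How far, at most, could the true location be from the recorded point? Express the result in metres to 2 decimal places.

0.06 metres

Rounding to 6 decimal places leaves each coordinate within ±5e-07° of the true value.
N–S: 5e-07° × 110574 m/° = 0.055287 m.
E–W at 69.8077°: 5e-07° × 110574 × cos 69.8077° = 5e-07 × 110574 × 0.3452 ≈ 0.0190835 m.
The two errors are perpendicular, so the maximum displacement is √(0.055287² + 0.0190835²) ≈ 0.0584879 m.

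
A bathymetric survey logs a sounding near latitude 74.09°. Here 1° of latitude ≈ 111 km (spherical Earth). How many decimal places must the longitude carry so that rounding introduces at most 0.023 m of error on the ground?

At 74.09° one degree of longitude covers 111000 × cos 74.09° ≈ 111000 × 0.2741 ≈ 30428.1 m.
Rounding to N decimal places gives at most 0.5 × 10⁻ᴺ degrees of error, i.e. 0.5 × 10⁻ᴺ × 30428.1 m.
Need 0.5 × 30428.1 × 10⁻ᴺ ≤ 0.023 → 10⁻ᴺ ≤ 1.512e-06, so N ≥ 5.82.
N = 5 would give 0.152 m (too coarse); N = 6 gives 0.0152 m ≤ 0.023 m.

6 decimal places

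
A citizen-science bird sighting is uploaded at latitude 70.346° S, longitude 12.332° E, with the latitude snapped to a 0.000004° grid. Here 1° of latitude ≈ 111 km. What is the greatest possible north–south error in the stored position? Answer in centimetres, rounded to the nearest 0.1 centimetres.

With a 0.000004° grid the true value lies within half a step, ±0.000004°/2 = ±2e-06°, of the stored one.
North–south distance: 2e-06° × 111000 m/° = 0.222 m.
That is 0.222 m = 22.2 cm.

22.2 centimetres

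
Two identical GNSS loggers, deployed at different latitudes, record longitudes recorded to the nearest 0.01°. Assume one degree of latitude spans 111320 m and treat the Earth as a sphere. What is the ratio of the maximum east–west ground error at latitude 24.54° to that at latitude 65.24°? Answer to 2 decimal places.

2.17

Rounding to 2 decimal places leaves the longitude within ±0.005° of the true value.
Error at 24.54° = 0.005° × 111320 × cos 24.54° ≈ 556.6 × 0.9097 = 506.32 m.
At 65.24°: 0.005° × 111320 × cos 65.24° = 0.005 × 111320 × 0.4188 ≈ 233.11 m.
The ratio reduces to cos 24.54° / cos 65.24° = 0.9097/0.4188 ≈ 2.1720.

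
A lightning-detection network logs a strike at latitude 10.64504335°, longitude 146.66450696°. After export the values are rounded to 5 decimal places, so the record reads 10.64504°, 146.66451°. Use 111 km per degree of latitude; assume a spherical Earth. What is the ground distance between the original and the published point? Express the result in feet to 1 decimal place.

The latitude changed by +0.00000335° and the longitude by -0.00000304°.
North–south shift: 0.00000335 × 111000 = 0.37185 m.
East–west at this latitude: -0.00000304° × 111000 × cos 10.645° ≈ -0.00000304 × 109090 = -0.331633 m.
Hypotenuse of the two orthogonal shifts: √(0.37185² + 0.331633²) = 0.49825 m.
In feet: 0.49825 m ÷ 0.3048 ≈ 1.6347 ft.

1.6 feet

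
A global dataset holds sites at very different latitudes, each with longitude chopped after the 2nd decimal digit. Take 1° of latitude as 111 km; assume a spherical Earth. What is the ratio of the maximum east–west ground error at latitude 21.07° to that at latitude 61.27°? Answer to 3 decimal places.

1.941

Truncating at 2 decimal places can drop up to a full unit in the last place, so the longitude may be off by as much as 0.01°.
Error at 21.07° = 0.01° × 111000 × cos 21.07° ≈ 1110 × 0.9331 = 1035.8 m.
Error at 61.27° = 0.01° × 111000 × cos 61.27° ≈ 1110 × 0.4807 = 533.56 m.
Ratio: 1035.8 / 533.56 = cos 21.07° / cos 61.27° ≈ 1.9413.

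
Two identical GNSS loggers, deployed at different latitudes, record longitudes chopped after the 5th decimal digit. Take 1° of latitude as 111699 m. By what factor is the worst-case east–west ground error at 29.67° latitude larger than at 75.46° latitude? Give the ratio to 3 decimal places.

3.461

Truncating at 5 decimal places can drop up to a full unit in the last place, so the longitude may be off by as much as 1e-05°.
Error at 29.67° = 1e-05° × 111699 × cos 29.67° ≈ 1.117 × 0.8689 = 0.97054 m.
At 75.46°: 1e-05° × 111699 × cos 75.46° = 1e-05 × 111699 × 0.2511 ≈ 0.28043 m.
Ratio: 0.97054 / 0.28043 = cos 29.67° / cos 75.46° ≈ 3.4609.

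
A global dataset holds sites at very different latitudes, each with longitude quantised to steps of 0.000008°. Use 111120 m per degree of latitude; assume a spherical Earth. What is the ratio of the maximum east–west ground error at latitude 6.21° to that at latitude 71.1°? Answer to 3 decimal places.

With a 0.000008° grid the true value lies within half a step, ±0.000008°/2 = ±4e-06°, of the stored one.
Error at 6.21° = 4e-06° × 111120 × cos 6.21° ≈ 0.44448 × 0.9941 = 0.44187 m.
At 71.1°: 4e-06° × 111120 × cos 71.1° = 4e-06 × 111120 × 0.3239 ≈ 0.14397 m.
The ratio reduces to cos 6.21° / cos 71.1° = 0.9941/0.3239 ≈ 3.0691.

3.069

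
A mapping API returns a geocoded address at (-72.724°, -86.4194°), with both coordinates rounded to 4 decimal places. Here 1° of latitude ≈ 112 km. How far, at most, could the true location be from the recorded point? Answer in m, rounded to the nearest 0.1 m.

5.8 m

Rounding to 4 decimal places leaves each coordinate within ±5e-05° of the true value.
N–S: 5e-05° × 112000 m/° = 5.6 m.
E–W at 72.724°: 5e-05° × 112000 × cos 72.724° = 5e-05 × 112000 × 0.2970 ≈ 1.66306 m.
Combining orthogonally: (5.6² + 1.66306²)^½ ≈ 5.84173 m.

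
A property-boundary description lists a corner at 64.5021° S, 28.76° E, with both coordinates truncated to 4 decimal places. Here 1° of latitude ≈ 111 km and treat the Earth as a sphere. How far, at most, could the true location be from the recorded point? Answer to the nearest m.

Truncating at 4 decimal places can drop up to a full unit in the last place, so each coordinate may be off by as much as 0.0001°.
Latitude error → 0.0001 × 111000 = 11.1 m along the meridian.
E–W at 64.5021°: 0.0001° × 111000 × cos 64.5021° = 0.0001 × 111000 × 0.4305 ≈ 4.77831 m.
Worst case both components are at the extreme and orthogonal: √(11.1² + 4.77831²) ≈ 12.0848 m.

12 m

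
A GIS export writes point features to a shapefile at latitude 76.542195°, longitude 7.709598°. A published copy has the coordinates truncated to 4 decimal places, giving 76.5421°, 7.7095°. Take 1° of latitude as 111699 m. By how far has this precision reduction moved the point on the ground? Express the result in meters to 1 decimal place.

10.9 meters

The latitude changed by +0.000095° and the longitude by +0.000098°.
North–south shift: 0.000095 × 111699 = 10.6114 m.
E–W at 76.5421°: 0.000098° × 111699 × cos 76.5421° = 0.000098 × 111699 × 0.2327 ≈ 2.54759 m.
Hypotenuse of the two orthogonal shifts: √(10.6114² + 2.54759²) = 10.9129 m.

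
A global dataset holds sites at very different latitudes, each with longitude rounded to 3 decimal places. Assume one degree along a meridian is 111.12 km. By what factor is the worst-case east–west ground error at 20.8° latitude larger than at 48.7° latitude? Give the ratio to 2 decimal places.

1.42

Rounding to 3 decimal places leaves the longitude within ±0.0005° of the true value.
At 20.8°: 0.0005° × 111120 × cos 20.8° = 0.0005 × 111120 × 0.9348 ≈ 51.939 m.
Error at 48.7° = 0.0005° × 111120 × cos 48.7° ≈ 55.56 × 0.6600 = 36.67 m.
Ratio: 51.939 / 36.67 = cos 20.8° / cos 48.7° ≈ 1.4164.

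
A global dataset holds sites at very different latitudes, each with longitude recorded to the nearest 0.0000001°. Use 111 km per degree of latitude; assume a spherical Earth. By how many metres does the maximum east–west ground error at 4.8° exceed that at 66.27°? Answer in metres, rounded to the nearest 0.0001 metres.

Rounding to 7 decimal places leaves the longitude within ±5e-08° of the true value.
At 4.8°: 5e-08° × 111000 × cos 4.8° = 5e-08 × 111000 × 0.9965 ≈ 0.0055305 m.
Error at 66.27° = 5e-08° × 111000 × cos 66.27° ≈ 0.00555 × 0.4024 = 0.0022335 m.
Difference: 0.0055305 − 0.0022335 = 0.0032971 m.

0.0033 metres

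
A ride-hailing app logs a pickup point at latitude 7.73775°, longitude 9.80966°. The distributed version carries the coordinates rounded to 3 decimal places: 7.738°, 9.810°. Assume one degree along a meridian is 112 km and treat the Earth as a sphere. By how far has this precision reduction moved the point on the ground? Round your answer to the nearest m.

Δlat = 7.73775 − 7.738 = -0.00025°; Δlon = 9.80966 − 9.810 = -0.00034°.
N–S: -0.00025° × 112000 m/° = -28 m.
E–W at 7.738°: -0.00034° × 112000 × cos 7.738° = -0.00034 × 112000 × 0.9909 ≈ -37.7332 m.
Distance: √(28² + 37.7332²) ≈ 46.9872 m.

47 m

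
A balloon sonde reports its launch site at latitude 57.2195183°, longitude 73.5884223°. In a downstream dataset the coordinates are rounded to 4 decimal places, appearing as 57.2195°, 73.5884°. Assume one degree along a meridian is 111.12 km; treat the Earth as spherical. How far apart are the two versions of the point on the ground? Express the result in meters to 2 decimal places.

2.44 meters

Δlat = 57.2195183 − 57.2195 = +0.0000183°; Δlon = 73.5884223 − 73.5884 = +0.0000223°.
N–S: 0.0000183° × 111120 m/° = 2.0335 m.
East–west at this latitude: 0.0000223° × 111120 × cos 57.2195° ≈ 0.0000223 × 60162.8 = 1.34163 m.
Combined displacement = (2.0335² + 1.34163²)^½ ≈ 2.4362 m.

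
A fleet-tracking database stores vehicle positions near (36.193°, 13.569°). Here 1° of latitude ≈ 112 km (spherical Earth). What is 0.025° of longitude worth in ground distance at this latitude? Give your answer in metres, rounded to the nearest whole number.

0.025° of longitude at 36.193° is 0.025 × 112000 × cos 36.193° ≈ 0.025 × 90387.6 = 2259.69 m.

2260 metres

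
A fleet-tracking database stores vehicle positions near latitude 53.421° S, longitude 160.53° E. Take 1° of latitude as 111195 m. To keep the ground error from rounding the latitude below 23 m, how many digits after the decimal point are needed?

One degree of latitude covers 111195 m.
Rounding to N decimal places gives at most 0.5 × 10⁻ᴺ degrees of error, i.e. 0.5 × 10⁻ᴺ × 111195 m.
Need 0.5 × 111195 × 10⁻ᴺ ≤ 23 → 10⁻ᴺ ≤ 4.137e-04, so N ≥ 3.38.
At 3 places the error can reach 55.6 m, but 4 places keeps it to 5.56 m.

4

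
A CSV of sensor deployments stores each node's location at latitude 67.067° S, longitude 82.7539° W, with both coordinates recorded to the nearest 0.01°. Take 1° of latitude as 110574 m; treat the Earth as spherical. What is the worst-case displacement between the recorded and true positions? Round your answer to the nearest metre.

593 metres

Rounding to 2 decimal places leaves each coordinate within ±0.005° of the true value.
North–south component: 0.005° × 110574 = 552.87 m.
East–west component at 67.067°: 0.005° × 110574 × cos 67.067° ≈ 0.005 × 43085.7 ≈ 215.428 m.
Worst case both components are at the extreme and orthogonal: √(552.87² + 215.428²) ≈ 593.359 m.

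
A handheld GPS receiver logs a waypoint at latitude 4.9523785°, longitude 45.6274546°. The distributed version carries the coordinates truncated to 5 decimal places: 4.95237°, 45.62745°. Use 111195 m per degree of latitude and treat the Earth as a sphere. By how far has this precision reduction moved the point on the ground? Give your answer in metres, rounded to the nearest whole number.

The latitude changed by +0.0000085° and the longitude by +0.0000046°.
N–S: 0.0000085° × 111195 m/° = 0.945157 m.
E–W at 4.95237°: 0.0000046° × 111195 × cos 4.95237° = 0.0000046 × 111195 × 0.9963 ≈ 0.509587 m.
Distance: √(0.945157² + 0.509587²) ≈ 1.07378 m.

1 metres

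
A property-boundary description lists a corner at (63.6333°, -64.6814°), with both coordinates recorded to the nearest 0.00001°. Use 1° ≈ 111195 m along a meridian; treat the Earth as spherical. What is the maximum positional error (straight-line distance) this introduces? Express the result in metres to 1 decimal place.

Rounding to 5 decimal places leaves each coordinate within ±5e-06° of the true value.
Latitude error → 5e-06 × 111195 = 0.555975 m along the meridian.
Longitude error → 5e-06 × 111195 × cos 63.6333° = 5e-06 × 111195 × 0.4441 ≈ 0.246917 m.
The two errors are perpendicular, so the maximum displacement is √(0.555975² + 0.246917²) ≈ 0.608339 m.

0.6 metres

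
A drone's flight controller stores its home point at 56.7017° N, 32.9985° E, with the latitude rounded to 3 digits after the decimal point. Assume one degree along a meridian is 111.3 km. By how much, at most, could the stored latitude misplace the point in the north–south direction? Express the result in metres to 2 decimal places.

55.65 metres

Rounding to 3 decimal places leaves the latitude within ±0.0005° of the true value.
Along the meridian that is 0.0005° × 111300 m/° = 55.65 m.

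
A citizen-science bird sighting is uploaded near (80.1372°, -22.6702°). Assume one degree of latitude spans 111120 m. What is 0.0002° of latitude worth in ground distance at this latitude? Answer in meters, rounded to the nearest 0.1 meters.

22.2 meters

Along a meridian 0.0002° is 0.0002 × 111120 = 22.224 m.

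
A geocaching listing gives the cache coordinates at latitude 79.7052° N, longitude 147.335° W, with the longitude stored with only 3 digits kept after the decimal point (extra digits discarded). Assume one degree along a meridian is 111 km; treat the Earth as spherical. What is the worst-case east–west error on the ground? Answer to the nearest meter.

Truncating at 3 decimal places can drop up to a full unit in the last place, so the longitude may be off by as much as 0.001°.
One degree of longitude at 79.7052° is 111000 × cos 79.7052° ≈ 111000 × 0.1787 = 19837.1 m.
Maximum E–W displacement: 0.001 × 19837.1 = 19.8371 m.

20 meters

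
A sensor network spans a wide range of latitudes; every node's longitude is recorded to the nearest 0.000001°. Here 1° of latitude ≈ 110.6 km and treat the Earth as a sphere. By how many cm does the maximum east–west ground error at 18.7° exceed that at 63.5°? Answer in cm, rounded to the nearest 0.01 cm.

2.77 cm

Rounding to 6 decimal places leaves the longitude within ±5e-07° of the true value.
Error at 18.7° = 5e-07° × 110600 × cos 18.7° ≈ 0.0553 × 0.9472 = 0.052381 m.
Error at 63.5° = 5e-07° × 110600 × cos 63.5° ≈ 0.0553 × 0.4462 = 0.024675 m.
So the lower-latitude error exceeds the higher by 0.052381 − 0.024675 = 0.027706 m.
That is 0.027706 m = 2.7706 cm.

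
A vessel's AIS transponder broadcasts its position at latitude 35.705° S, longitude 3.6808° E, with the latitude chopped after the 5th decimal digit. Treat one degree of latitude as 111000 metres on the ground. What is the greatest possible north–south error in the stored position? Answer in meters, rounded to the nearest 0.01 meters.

Truncating at 5 decimal places can drop up to a full unit in the last place, so the latitude may be off by as much as 1e-05°.
So the N–S error is at most 1e-05 × 111000 = 1.11 m.

1.11 meters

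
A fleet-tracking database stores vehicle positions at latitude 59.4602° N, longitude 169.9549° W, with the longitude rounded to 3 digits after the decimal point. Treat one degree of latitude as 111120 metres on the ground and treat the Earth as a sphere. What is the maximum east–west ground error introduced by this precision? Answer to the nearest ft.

Rounding to 3 decimal places leaves the longitude within ±0.0005° of the true value.
At latitude 59.4602° a degree of longitude spans 111120 m × cos 59.4602° = 111120 × 0.5081 ≈ 56464.2 m.
Maximum E–W displacement: 0.0005 × 56464.2 = 28.2321 m.
In feet: 28.2321 m ÷ 0.3048 ≈ 92.625 ft.

93 ft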